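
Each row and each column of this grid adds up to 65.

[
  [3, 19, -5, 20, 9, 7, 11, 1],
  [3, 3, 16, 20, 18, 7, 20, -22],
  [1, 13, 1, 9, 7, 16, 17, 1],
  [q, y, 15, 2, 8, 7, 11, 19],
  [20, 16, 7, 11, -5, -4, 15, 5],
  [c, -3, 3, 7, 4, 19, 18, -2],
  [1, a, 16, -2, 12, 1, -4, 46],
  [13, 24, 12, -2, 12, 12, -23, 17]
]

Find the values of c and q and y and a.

Row 7 has 1 + 16 − 2 + 12 + 1 − 4 + 46 = 70; the blank must be 65 − 70 = -5.
Column 2 has 19 + 3 + 13 + 16 − 3 − 5 + 24 = 67; the blank must be 65 − 67 = -2.
Row 6 has -3 + 3 + 7 + 4 + 19 + 18 − 2 = 46; the blank must be 65 − 46 = 19.
Row 4 has -2 + 15 + 2 + 8 + 7 + 11 + 19 = 60; the blank must be 65 − 60 = 5.

c = 19, q = 5, y = -2, a = -5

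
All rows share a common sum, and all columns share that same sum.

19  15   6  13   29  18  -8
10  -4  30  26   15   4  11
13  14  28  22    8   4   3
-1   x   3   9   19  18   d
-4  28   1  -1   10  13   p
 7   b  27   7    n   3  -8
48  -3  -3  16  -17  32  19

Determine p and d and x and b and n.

p = 45, d = 30, x = 14, b = 28, n = 28

Rows 1 and 2 both sum to 92, so that's the common total.
The known cells in column 5 total 64, leaving 92 − 64 = 28 for the blank.
The known cells in row 5 total 47, leaving 92 − 47 = 45 for the blank.
The known cells in row 6 total 64, leaving 92 − 64 = 28 for the blank.
The known cells in column 2 total 78, leaving 92 − 78 = 14 for the blank.
The known cells in row 4 total 62, leaving 92 − 62 = 30 for the blank.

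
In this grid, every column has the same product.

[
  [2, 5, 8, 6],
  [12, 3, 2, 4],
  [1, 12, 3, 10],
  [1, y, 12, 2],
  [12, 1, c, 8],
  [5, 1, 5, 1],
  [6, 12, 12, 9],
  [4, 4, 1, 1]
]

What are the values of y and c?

y = 4, c = 1

Columns 1 and 4 each multiply to 34560, so every column has product 34560.
Column 2: 5×3×12×1×1×12×4 = 8640, so the missing entry is 34560 ÷ 8640 = 4.
Column 3: 8×2×3×12×5×12×1 = 34560, so the missing entry is 34560 ÷ 34560 = 1.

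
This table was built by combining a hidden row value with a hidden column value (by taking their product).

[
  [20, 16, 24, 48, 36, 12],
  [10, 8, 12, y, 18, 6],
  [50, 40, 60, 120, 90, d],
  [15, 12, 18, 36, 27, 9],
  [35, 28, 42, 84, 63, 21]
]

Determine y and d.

Each row is a constant multiple of every other row — this is a multiplication table with the headers hidden.
Row 2 is 8/16 = 1/2 times row 1, so its entry in column 4 is 48 × 1/2 = 24.
Row 3 is 40/16 = 5/2 times row 1, so its entry in column 6 is 12 × 5/2 = 30.

y = 24, d = 30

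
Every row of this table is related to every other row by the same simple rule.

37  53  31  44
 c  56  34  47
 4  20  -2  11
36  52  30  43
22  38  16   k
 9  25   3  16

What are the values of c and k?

c = 40, k = 29

The difference between any two rows is the same in every column — this is an addition table with the headers hidden.
Row 2 minus row 1 is 56 − 53 = 3, so its entry in column 1 is 37 + 3 = 40.
Row 5 minus row 1 is 38 − 53 = -15, so its entry in column 4 is 44 + (-15) = 29.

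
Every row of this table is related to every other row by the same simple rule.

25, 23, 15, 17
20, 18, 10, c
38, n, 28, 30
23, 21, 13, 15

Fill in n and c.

The difference between any two rows is the same in every column — this is an addition table with the headers hidden.
Row 3 minus row 1 is 38 − 25 = 13, so its entry in column 2 is 23 + 13 = 36.
Row 2 minus row 1 is 20 − 25 = -5, so its entry in column 4 is 17 + (-5) = 12.

n = 36, c = 12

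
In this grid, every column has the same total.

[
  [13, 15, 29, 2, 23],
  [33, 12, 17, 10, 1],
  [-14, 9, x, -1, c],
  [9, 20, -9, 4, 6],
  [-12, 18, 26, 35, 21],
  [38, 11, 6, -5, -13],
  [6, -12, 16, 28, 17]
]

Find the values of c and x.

c = 18, x = -12

Columns 1 and 2 both add up to 73, so every column sums to 73.
Column 5: 23 + 1 + 6 + 21 − 13 + 17 = 55, so the missing entry is 73 − 55 = 18.
Column 3: 29 + 17 − 9 + 26 + 6 + 16 = 85, so the missing entry is 73 − 85 = -12.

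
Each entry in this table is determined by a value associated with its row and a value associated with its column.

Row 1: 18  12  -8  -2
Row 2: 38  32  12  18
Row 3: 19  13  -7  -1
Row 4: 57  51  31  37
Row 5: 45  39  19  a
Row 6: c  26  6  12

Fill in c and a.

The difference between any two rows is the same in every column — this is an addition table with the headers hidden.
Row 6 minus row 1 is 26 − 12 = 14, so its entry in column 1 is 18 + 14 = 32.
Row 5 minus row 1 is 39 − 12 = 27, so its entry in column 4 is -2 + 27 = 25.

c = 32, a = 25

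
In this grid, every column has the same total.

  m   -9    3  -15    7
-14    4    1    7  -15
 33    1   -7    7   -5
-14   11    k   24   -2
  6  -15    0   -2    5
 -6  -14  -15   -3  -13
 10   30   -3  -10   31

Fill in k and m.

k = 29, m = -7

Column 2 sums to 8 and so does column 4; that's the common total.
In column 3 the known cells total -21, leaving 8 − (-21) = 29.
In column 1 the known cells total 15, leaving 8 − 15 = -7.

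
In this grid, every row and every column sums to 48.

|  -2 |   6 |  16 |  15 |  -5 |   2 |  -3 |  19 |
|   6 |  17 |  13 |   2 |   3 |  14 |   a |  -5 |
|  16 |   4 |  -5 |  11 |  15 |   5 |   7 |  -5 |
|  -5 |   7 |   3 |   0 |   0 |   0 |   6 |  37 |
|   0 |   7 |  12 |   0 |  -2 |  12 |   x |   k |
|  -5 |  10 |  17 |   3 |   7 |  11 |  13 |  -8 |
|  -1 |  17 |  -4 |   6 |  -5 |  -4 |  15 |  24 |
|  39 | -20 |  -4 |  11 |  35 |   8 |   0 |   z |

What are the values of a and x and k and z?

a = -2, x = 12, k = 7, z = -21

The known cells in row 2 total 50, leaving 48 − 50 = -2 for the blank.
The known cells in column 7 total 36, leaving 48 − 36 = 12 for the blank.
The known cells in row 5 total 41, leaving 48 − 41 = 7 for the blank.
The known cells in row 8 total 69, leaving 48 − 69 = -21 for the blank.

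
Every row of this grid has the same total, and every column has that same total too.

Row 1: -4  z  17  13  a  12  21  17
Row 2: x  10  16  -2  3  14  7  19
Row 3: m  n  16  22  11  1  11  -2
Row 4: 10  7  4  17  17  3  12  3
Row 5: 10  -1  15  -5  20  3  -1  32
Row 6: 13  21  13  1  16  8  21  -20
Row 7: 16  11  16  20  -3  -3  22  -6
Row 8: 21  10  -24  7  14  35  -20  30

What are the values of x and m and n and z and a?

x = 6, m = 1, n = 13, z = 2, a = -5

Rows 4 and 5 both sum to 73, so that's the common total.
Column 5 has 3 + 11 + 17 + 20 + 16 − 3 + 14 = 78; the blank must be 73 − 78 = -5.
Row 1 has -4 + 17 + 13 − 5 + 12 + 21 + 17 = 71; the blank must be 73 − 71 = 2.
Column 2 has 2 + 10 + 7 − 1 + 21 + 11 + 10 = 60; the blank must be 73 − 60 = 13.
Row 3 has 13 + 16 + 22 + 11 + 1 + 11 − 2 = 72; the blank must be 73 − 72 = 1.
Row 2 has 10 + 16 − 2 + 3 + 14 + 7 + 19 = 67; the blank must be 73 − 67 = 6.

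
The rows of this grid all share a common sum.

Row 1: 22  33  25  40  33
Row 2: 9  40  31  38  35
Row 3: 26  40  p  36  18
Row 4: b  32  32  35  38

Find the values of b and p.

b = 16, p = 33

Rows 1 and 2 both add up to 153, so every row sums to 153.
Row 4: 32 + 32 + 35 + 38 = 137, so the missing entry is 153 − 137 = 16.
Row 3: 26 + 40 + 36 + 18 = 120, so the missing entry is 153 − 120 = 33.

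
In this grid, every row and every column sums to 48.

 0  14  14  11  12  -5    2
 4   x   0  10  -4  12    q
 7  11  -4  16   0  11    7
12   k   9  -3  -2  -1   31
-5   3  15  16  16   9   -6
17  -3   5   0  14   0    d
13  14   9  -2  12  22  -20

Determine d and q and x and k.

The known cells in row 4 total 46, leaving 48 − 46 = 2 for the blank.
The known cells in column 2 total 41, leaving 48 − 41 = 7 for the blank.
The known cells in row 2 total 29, leaving 48 − 29 = 19 for the blank.
The known cells in row 6 total 33, leaving 48 − 33 = 15 for the blank.

d = 15, q = 19, x = 7, k = 2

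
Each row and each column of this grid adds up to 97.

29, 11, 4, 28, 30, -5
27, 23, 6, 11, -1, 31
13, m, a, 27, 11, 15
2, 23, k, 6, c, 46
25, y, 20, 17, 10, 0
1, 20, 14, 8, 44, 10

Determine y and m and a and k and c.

y = 25, m = -5, a = 36, k = 17, c = 3

Column 5: 30 − 1 + 11 + 10 + 44 = 94, so its missing entry is 97 − 94 = 3.
Row 4: 2 + 23 + 6 + 3 + 46 = 80, so its missing entry is 97 − 80 = 17.
Column 3: 4 + 6 + 17 + 20 + 14 = 61, so its missing entry is 97 − 61 = 36.
Row 3: 13 + 36 + 27 + 11 + 15 = 102, so its missing entry is 97 − 102 = -5.
Row 5: 25 + 20 + 17 + 10 + 0 = 72, so its missing entry is 97 − 72 = 25.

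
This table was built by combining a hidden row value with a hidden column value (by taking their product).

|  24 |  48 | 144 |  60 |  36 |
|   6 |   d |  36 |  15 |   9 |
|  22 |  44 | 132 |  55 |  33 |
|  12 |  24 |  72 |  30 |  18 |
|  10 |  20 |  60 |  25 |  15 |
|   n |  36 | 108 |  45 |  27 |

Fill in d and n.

Each row is a constant multiple of every other row — this is a multiplication table with the headers hidden.
Row 2 is 15/60 = 1/4 times row 1, so its entry in column 2 is 48 × 1/4 = 12.
Row 6 is 45/60 = 3/4 times row 1, so its entry in column 1 is 24 × 3/4 = 18.

d = 12, n = 18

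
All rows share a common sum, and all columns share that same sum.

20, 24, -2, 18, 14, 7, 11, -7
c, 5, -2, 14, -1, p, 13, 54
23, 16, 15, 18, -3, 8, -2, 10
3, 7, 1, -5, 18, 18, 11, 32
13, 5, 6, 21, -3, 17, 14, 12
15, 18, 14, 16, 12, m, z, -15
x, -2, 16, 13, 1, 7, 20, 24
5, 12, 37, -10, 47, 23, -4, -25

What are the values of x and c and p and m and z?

Rows 1 and 3 both sum to 85, so that's the common total.
Column 7: 11 + 13 − 2 + 11 + 14 + 20 − 4 = 63, so its missing entry is 85 − 63 = 22.
Row 6: 15 + 18 + 14 + 16 + 12 + 22 − 15 = 82, so its missing entry is 85 − 82 = 3.
Column 6: 7 + 8 + 18 + 17 + 3 + 7 + 23 = 83, so its missing entry is 85 − 83 = 2.
Row 7: -2 + 16 + 13 + 1 + 7 + 20 + 24 = 79, so its missing entry is 85 − 79 = 6.
Row 2: 5 − 2 + 14 − 1 + 2 + 13 + 54 = 85, so its missing entry is 85 − 85 = 0.

x = 6, c = 0, p = 2, m = 3, z = 22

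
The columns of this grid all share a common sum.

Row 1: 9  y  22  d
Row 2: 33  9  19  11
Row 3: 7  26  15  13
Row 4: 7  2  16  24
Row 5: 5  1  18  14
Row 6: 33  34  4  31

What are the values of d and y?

Column 1 sums to 94 and so does column 3; that's the common total.
In column 4 the known cells total 93, leaving 94 − 93 = 1.
In column 2 the known cells total 72, leaving 94 − 72 = 22.

d = 1, y = 22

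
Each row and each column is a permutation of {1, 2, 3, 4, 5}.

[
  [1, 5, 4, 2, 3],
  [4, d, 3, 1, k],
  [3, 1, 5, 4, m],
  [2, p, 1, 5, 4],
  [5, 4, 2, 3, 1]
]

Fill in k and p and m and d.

Cell (4,2): row 4 already has {1, 2, 4, 5} → 3.
For row 2, column 2: column 2 already has {1, 3, 4, 5}; that leaves 2.
At (row 3, col 5): row 3 already has {1, 3, 4, 5}, so the value is 2.
Cell (2,5): row 2 already has {1, 2, 3, 4} → 5.

k = 5, p = 3, m = 2, d = 2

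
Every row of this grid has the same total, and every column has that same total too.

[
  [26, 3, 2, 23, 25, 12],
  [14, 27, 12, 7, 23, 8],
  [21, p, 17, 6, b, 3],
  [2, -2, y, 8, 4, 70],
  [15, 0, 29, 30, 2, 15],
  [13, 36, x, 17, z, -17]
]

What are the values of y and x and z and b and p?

y = 9, x = 22, z = 20, b = 17, p = 27

Rows 1 and 2 both sum to 91, so that's the common total.
Column 2: 3 + 27 − 2 + 0 + 36 = 64, so its missing entry is 91 − 64 = 27.
Row 3: 21 + 27 + 17 + 6 + 3 = 74, so its missing entry is 91 − 74 = 17.
Column 5: 25 + 23 + 17 + 4 + 2 = 71, so its missing entry is 91 − 71 = 20.
Row 4: 2 − 2 + 8 + 4 + 70 = 82, so its missing entry is 91 − 82 = 9.
Row 6: 13 + 36 + 17 + 20 − 17 = 69, so its missing entry is 91 − 69 = 22.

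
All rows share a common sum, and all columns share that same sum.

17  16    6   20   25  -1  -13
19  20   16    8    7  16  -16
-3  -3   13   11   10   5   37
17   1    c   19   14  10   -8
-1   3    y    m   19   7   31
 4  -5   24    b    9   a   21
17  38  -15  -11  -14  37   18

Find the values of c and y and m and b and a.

c = 17, y = 9, m = 2, b = 21, a = -4

Rows 1 and 2 both sum to 70, so that's the common total.
Column 6: -1 + 16 + 5 + 10 + 7 + 37 = 74, so its missing entry is 70 − 74 = -4.
Row 6: 4 − 5 + 24 + 9 − 4 + 21 = 49, so its missing entry is 70 − 49 = 21.
Column 4: 20 + 8 + 11 + 19 + 21 − 11 = 68, so its missing entry is 70 − 68 = 2.
Row 5: -1 + 3 + 2 + 19 + 7 + 31 = 61, so its missing entry is 70 − 61 = 9.
Row 4: 17 + 1 + 19 + 14 + 10 − 8 = 53, so its missing entry is 70 − 53 = 17.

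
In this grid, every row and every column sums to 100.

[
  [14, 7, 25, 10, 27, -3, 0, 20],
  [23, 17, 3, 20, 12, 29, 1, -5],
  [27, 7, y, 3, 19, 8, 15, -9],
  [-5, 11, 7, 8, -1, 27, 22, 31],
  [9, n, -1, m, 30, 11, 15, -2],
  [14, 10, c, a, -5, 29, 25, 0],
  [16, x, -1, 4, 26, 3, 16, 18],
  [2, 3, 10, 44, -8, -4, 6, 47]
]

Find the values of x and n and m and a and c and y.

x = 18, n = 27, m = 11, a = 0, c = 27, y = 30

Row 7 has 16 − 1 + 4 + 26 + 3 + 16 + 18 = 82; the blank must be 100 − 82 = 18.
Row 3 has 27 + 7 + 3 + 19 + 8 + 15 − 9 = 70; the blank must be 100 − 70 = 30.
Column 2 has 7 + 17 + 7 + 11 + 10 + 18 + 3 = 73; the blank must be 100 − 73 = 27.
Row 5 has 9 + 27 − 1 + 30 + 11 + 15 − 2 = 89; the blank must be 100 − 89 = 11.
Column 4 has 10 + 20 + 3 + 8 + 11 + 4 + 44 = 100; the blank must be 100 − 100 = 0.
Row 6 has 14 + 10 + 0 − 5 + 29 + 25 + 0 = 73; the blank must be 100 − 73 = 27.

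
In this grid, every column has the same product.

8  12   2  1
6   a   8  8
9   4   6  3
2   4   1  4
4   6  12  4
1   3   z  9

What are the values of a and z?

Columns 1 and 4 each multiply to 3456, so every column has product 3456.
Column 2: 12×4×4×6×3 = 3456, so the missing entry is 3456 ÷ 3456 = 1.
Column 3: 2×8×6×1×12 = 1152, so the missing entry is 3456 ÷ 1152 = 3.

a = 1, z = 3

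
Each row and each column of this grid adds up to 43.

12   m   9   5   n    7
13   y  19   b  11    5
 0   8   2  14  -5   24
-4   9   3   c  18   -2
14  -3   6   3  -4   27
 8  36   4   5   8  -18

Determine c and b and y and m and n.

Column 5: 11 − 5 + 18 − 4 + 8 = 28, so its missing entry is 43 − 28 = 15.
Row 1: 12 + 9 + 5 + 15 + 7 = 48, so its missing entry is 43 − 48 = -5.
Column 2: -5 + 8 + 9 − 3 + 36 = 45, so its missing entry is 43 − 45 = -2.
Row 4: -4 + 9 + 3 + 18 − 2 = 24, so its missing entry is 43 − 24 = 19.
Row 2: 13 − 2 + 19 + 11 + 5 = 46, so its missing entry is 43 − 46 = -3.

c = 19, b = -3, y = -2, m = -5, n = 15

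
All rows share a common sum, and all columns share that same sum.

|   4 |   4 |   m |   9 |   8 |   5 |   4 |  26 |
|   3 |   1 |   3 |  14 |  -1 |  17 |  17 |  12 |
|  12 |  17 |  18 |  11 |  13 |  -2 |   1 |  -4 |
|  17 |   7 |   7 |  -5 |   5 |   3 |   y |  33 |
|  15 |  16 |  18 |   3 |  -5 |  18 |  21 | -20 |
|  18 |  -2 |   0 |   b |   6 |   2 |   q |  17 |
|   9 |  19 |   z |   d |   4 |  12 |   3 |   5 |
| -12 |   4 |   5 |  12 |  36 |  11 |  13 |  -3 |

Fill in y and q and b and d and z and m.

y = -1, q = 8, b = 17, d = 5, z = 9, m = 6

Rows 2 and 3 both sum to 66, so that's the common total.
The known cells in row 1 total 60, leaving 66 − 60 = 6 for the blank.
The known cells in column 3 total 57, leaving 66 − 57 = 9 for the blank.
The known cells in row 4 total 67, leaving 66 − 67 = -1 for the blank.
The known cells in column 7 total 58, leaving 66 − 58 = 8 for the blank.
The known cells in row 6 total 49, leaving 66 − 49 = 17 for the blank.
The known cells in row 7 total 61, leaving 66 − 61 = 5 for the blank.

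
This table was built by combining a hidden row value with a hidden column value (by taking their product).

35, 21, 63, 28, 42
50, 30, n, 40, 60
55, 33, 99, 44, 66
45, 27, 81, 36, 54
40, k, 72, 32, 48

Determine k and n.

Each row is a constant multiple of every other row — this is a multiplication table with the headers hidden.
Row 5 is 40/35 = 8/7 times row 1, so its entry in column 2 is 21 × 8/7 = 24.
Row 2 is 50/35 = 10/7 times row 1, so its entry in column 3 is 63 × 10/7 = 90.

k = 24, n = 90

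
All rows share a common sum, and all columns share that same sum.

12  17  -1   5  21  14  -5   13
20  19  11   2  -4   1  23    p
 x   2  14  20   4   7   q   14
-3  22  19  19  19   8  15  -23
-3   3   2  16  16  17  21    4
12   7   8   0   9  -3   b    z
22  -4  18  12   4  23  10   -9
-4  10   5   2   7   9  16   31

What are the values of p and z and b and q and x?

p = 4, z = 42, b = 1, q = -5, x = 20

Rows 1 and 4 both sum to 76, so that's the common total.
Column 1: 12 + 20 − 3 − 3 + 12 + 22 − 4 = 56, so its missing entry is 76 − 56 = 20.
Row 2: 20 + 19 + 11 + 2 − 4 + 1 + 23 = 72, so its missing entry is 76 − 72 = 4.
Column 8: 13 + 4 + 14 − 23 + 4 − 9 + 31 = 34, so its missing entry is 76 − 34 = 42.
Row 3: 20 + 2 + 14 + 20 + 4 + 7 + 14 = 81, so its missing entry is 76 − 81 = -5.
Row 6: 12 + 7 + 8 + 0 + 9 − 3 + 42 = 75, so its missing entry is 76 − 75 = 1.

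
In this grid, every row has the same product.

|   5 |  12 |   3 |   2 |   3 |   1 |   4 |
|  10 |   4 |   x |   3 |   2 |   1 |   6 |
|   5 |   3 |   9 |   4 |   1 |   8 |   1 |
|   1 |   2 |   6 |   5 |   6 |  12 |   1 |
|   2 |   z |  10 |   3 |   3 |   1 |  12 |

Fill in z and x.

z = 2, x = 3

Rows 1 and 4 each multiply to 4320, so every row has product 4320.
Row 5: 2×10×3×3×1×12 = 2160, so the missing entry is 4320 ÷ 2160 = 2.
Row 2: 10×4×3×2×1×6 = 1440, so the missing entry is 4320 ÷ 1440 = 3.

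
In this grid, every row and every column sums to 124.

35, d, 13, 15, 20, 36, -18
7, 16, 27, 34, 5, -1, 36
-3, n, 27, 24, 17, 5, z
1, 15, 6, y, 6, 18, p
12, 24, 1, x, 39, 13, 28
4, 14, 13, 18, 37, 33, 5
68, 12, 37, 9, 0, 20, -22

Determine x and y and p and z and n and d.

Row 1: 35 + 13 + 15 + 20 + 36 − 18 = 101, so its missing entry is 124 − 101 = 23.
Column 2: 23 + 16 + 15 + 24 + 14 + 12 = 104, so its missing entry is 124 − 104 = 20.
Row 5: 12 + 24 + 1 + 39 + 13 + 28 = 117, so its missing entry is 124 − 117 = 7.
Column 4: 15 + 34 + 24 + 7 + 18 + 9 = 107, so its missing entry is 124 − 107 = 17.
Row 3: -3 + 20 + 27 + 24 + 17 + 5 = 90, so its missing entry is 124 − 90 = 34.
Row 4: 1 + 15 + 6 + 17 + 6 + 18 = 63, so its missing entry is 124 − 63 = 61.

x = 7, y = 17, p = 61, z = 34, n = 20, d = 23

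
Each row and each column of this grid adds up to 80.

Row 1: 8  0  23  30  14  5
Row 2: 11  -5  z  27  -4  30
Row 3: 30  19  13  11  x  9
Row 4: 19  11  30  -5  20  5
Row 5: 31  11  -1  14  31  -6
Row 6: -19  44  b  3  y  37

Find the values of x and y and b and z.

Row 2: 11 − 5 + 27 − 4 + 30 = 59, so its missing entry is 80 − 59 = 21.
Row 3: 30 + 19 + 13 + 11 + 9 = 82, so its missing entry is 80 − 82 = -2.
Column 5: 14 − 4 − 2 + 20 + 31 = 59, so its missing entry is 80 − 59 = 21.
Row 6: -19 + 44 + 3 + 21 + 37 = 86, so its missing entry is 80 − 86 = -6.

x = -2, y = 21, b = -6, z = 21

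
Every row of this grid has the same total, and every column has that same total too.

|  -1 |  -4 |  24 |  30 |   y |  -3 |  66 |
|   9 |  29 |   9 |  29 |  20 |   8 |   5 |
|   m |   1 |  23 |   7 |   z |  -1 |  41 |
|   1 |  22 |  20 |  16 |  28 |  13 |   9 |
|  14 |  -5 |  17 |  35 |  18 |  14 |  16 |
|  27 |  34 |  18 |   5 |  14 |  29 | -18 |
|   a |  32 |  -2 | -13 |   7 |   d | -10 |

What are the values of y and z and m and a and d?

y = -3, z = 25, m = 13, a = 46, d = 49

Rows 2 and 4 both sum to 109, so that's the common total.
The known cells in row 1 total 112, leaving 109 − 112 = -3 for the blank.
The known cells in column 5 total 84, leaving 109 − 84 = 25 for the blank.
The known cells in column 6 total 60, leaving 109 − 60 = 49 for the blank.
The known cells in row 3 total 96, leaving 109 − 96 = 13 for the blank.
The known cells in row 7 total 63, leaving 109 − 63 = 46 for the blank.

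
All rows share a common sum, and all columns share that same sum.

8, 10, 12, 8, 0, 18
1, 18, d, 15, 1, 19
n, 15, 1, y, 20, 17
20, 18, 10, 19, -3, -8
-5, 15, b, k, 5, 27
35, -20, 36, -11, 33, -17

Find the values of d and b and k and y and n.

d = 2, b = -5, k = 19, y = 6, n = -3

Rows 1 and 4 both sum to 56, so that's the common total.
Row 2: 1 + 18 + 15 + 1 + 19 = 54, so its missing entry is 56 − 54 = 2.
Column 1: 8 + 1 + 20 − 5 + 35 = 59, so its missing entry is 56 − 59 = -3.
Column 3: 12 + 2 + 1 + 10 + 36 = 61, so its missing entry is 56 − 61 = -5.
Row 5: -5 + 15 − 5 + 5 + 27 = 37, so its missing entry is 56 − 37 = 19.
Row 3: -3 + 15 + 1 + 20 + 17 = 50, so its missing entry is 56 − 50 = 6.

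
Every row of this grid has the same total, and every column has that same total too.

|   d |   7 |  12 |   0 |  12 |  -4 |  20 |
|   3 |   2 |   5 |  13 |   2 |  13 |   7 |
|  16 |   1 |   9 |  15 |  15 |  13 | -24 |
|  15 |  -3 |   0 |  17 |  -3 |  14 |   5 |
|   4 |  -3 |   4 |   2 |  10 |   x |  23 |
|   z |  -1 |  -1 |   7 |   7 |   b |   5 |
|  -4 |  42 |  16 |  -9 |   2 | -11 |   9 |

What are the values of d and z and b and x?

d = -2, z = 13, b = 15, x = 5

Rows 2 and 3 both sum to 45, so that's the common total.
Row 5 has 4 − 3 + 4 + 2 + 10 + 23 = 40; the blank must be 45 − 40 = 5.
Column 6 has -4 + 13 + 13 + 14 + 5 − 11 = 30; the blank must be 45 − 30 = 15.
Row 6 has -1 − 1 + 7 + 7 + 15 + 5 = 32; the blank must be 45 − 32 = 13.
Row 1 has 7 + 12 + 0 + 12 − 4 + 20 = 47; the blank must be 45 − 47 = -2.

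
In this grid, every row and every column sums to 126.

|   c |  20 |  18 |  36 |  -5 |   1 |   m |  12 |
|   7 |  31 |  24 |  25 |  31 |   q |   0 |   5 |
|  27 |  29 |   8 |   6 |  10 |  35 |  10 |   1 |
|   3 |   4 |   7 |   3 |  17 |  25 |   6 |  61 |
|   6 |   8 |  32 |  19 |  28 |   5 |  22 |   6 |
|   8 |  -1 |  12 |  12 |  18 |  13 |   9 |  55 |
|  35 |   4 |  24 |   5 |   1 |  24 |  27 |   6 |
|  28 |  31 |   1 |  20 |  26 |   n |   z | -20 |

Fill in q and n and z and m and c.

The known cells in column 1 total 114, leaving 126 − 114 = 12 for the blank.
The known cells in row 2 total 123, leaving 126 − 123 = 3 for the blank.
The known cells in row 1 total 94, leaving 126 − 94 = 32 for the blank.
The known cells in column 7 total 106, leaving 126 − 106 = 20 for the blank.
The known cells in row 8 total 106, leaving 126 − 106 = 20 for the blank.

q = 3, n = 20, z = 20, m = 32, c = 12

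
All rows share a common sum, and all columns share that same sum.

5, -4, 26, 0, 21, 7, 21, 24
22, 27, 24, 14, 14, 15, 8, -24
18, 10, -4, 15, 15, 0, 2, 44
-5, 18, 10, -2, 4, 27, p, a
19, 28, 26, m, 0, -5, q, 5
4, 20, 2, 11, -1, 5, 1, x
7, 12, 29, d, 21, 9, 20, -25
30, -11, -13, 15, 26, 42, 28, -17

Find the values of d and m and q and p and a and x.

d = 27, m = 20, q = 7, p = 13, a = 35, x = 58

Rows 1 and 2 both sum to 100, so that's the common total.
Row 6 has 4 + 20 + 2 + 11 − 1 + 5 + 1 = 42; the blank must be 100 − 42 = 58.
Column 8 has 24 − 24 + 44 + 5 + 58 − 25 − 17 = 65; the blank must be 100 − 65 = 35.
Row 4 has -5 + 18 + 10 − 2 + 4 + 27 + 35 = 87; the blank must be 100 − 87 = 13.
Column 7 has 21 + 8 + 2 + 13 + 1 + 20 + 28 = 93; the blank must be 100 − 93 = 7.
Row 5 has 19 + 28 + 26 + 0 − 5 + 7 + 5 = 80; the blank must be 100 − 80 = 20.
Row 7 has 7 + 12 + 29 + 21 + 9 + 20 − 25 = 73; the blank must be 100 − 73 = 27.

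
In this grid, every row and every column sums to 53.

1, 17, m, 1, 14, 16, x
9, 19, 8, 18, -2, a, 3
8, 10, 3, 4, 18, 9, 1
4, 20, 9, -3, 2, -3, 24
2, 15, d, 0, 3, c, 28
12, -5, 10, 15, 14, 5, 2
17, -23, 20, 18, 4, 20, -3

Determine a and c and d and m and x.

a = -2, c = 8, d = -3, m = 6, x = -2

Row 2 has 9 + 19 + 8 + 18 − 2 + 3 = 55; the blank must be 53 − 55 = -2.
Column 7 has 3 + 1 + 24 + 28 + 2 − 3 = 55; the blank must be 53 − 55 = -2.
Row 1 has 1 + 17 + 1 + 14 + 16 − 2 = 47; the blank must be 53 − 47 = 6.
Column 3 has 6 + 8 + 3 + 9 + 10 + 20 = 56; the blank must be 53 − 56 = -3.
Row 5 has 2 + 15 − 3 + 0 + 3 + 28 = 45; the blank must be 53 − 45 = 8.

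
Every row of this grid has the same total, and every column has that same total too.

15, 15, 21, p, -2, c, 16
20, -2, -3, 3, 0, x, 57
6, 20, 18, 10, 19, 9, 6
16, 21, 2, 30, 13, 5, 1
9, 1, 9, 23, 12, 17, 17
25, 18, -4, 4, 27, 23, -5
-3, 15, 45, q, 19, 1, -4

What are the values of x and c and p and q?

Rows 3 and 4 both sum to 88, so that's the common total.
Row 7 has -3 + 15 + 45 + 19 + 1 − 4 = 73; the blank must be 88 − 73 = 15.
Column 4 has 3 + 10 + 30 + 23 + 4 + 15 = 85; the blank must be 88 − 85 = 3.
Row 1 has 15 + 15 + 21 + 3 − 2 + 16 = 68; the blank must be 88 − 68 = 20.
Row 2 has 20 − 2 − 3 + 3 + 0 + 57 = 75; the blank must be 88 − 75 = 13.

x = 13, c = 20, p = 3, q = 15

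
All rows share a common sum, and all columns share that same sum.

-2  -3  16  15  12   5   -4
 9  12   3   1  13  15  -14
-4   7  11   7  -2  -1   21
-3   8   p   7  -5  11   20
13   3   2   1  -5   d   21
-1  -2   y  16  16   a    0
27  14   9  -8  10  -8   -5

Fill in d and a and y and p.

d = 4, a = 13, y = -3, p = 1

Rows 1 and 2 both sum to 39, so that's the common total.
Row 5: 13 + 3 + 2 + 1 − 5 + 21 = 35, so its missing entry is 39 − 35 = 4.
Column 6: 5 + 15 − 1 + 11 + 4 − 8 = 26, so its missing entry is 39 − 26 = 13.
Row 4: -3 + 8 + 7 − 5 + 11 + 20 = 38, so its missing entry is 39 − 38 = 1.
Row 6: -1 − 2 + 16 + 16 + 13 + 0 = 42, so its missing entry is 39 − 42 = -3.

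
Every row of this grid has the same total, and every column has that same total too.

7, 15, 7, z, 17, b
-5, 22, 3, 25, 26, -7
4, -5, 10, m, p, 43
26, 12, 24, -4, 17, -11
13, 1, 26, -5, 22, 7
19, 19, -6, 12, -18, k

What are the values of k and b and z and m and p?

k = 38, b = -6, z = 24, m = 12, p = 0

Rows 2 and 4 both sum to 64, so that's the common total.
The known cells in column 5 total 64, leaving 64 − 64 = 0 for the blank.
The known cells in row 6 total 26, leaving 64 − 26 = 38 for the blank.
The known cells in row 3 total 52, leaving 64 − 52 = 12 for the blank.
The known cells in column 4 total 40, leaving 64 − 40 = 24 for the blank.
The known cells in row 1 total 70, leaving 64 − 70 = -6 for the blank.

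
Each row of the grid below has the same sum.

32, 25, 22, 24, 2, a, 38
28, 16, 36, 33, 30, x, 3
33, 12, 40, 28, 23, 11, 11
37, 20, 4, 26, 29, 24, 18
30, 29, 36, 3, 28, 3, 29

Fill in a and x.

a = 15, x = 12

Row 3 sums to 158 and so does row 4; that's the common total.
In row 1 the known cells total 143, leaving 158 − 143 = 15.
In row 2 the known cells total 146, leaving 158 − 146 = 12.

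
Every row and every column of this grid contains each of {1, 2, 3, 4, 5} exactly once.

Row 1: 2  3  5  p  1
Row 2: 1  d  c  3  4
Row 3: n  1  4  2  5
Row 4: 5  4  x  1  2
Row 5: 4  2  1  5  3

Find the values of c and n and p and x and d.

c = 2, n = 3, p = 4, x = 3, d = 5

At (row 2, col 2): column 2 already has {1, 2, 3, 4}, so the value is 5.
For row 2, column 3: row 2 already has {1, 3, 4, 5}; that leaves 2.
Cell (1,4): row 1 already has {1, 2, 3, 5} → 4.
Cell (3,1): row 3 already has {1, 2, 4, 5} → 3.
At (row 4, col 3): row 4 already has {1, 2, 4, 5}, so the value is 3.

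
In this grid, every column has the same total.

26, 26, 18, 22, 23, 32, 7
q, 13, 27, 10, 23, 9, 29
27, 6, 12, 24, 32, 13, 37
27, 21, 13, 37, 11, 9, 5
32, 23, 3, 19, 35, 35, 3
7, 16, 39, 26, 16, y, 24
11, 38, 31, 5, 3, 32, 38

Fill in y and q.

y = 13, q = 13

The complete columns each total 143.
Column 6 is missing 143 − 130 = 13 (since 32 + 9 + 13 + 9 + 35 + 32 = 130).
Column 1 is missing 143 − 130 = 13 (since 26 + 27 + 27 + 32 + 7 + 11 = 130).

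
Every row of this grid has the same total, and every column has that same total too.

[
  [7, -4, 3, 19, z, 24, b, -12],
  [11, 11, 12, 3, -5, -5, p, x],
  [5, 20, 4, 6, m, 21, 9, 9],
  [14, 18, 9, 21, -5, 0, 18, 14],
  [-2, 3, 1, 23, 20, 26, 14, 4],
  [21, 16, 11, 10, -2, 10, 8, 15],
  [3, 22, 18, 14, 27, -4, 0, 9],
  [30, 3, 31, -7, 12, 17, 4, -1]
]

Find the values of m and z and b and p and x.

Rows 4 and 5 both sum to 89, so that's the common total.
The known cells in row 3 total 74, leaving 89 − 74 = 15 for the blank.
The known cells in column 5 total 62, leaving 89 − 62 = 27 for the blank.
The known cells in row 1 total 64, leaving 89 − 64 = 25 for the blank.
The known cells in column 8 total 38, leaving 89 − 38 = 51 for the blank.
The known cells in row 2 total 78, leaving 89 − 78 = 11 for the blank.

m = 15, z = 27, b = 25, p = 11, x = 51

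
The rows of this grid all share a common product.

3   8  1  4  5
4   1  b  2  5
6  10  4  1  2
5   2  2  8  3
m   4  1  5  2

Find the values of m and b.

m = 12, b = 12

Rows 1 and 3 each multiply to 480, so every row has product 480.
Row 5: 4×1×5×2 = 40, so the missing entry is 480 ÷ 40 = 12.
Row 2: 4×1×2×5 = 40, so the missing entry is 480 ÷ 40 = 12.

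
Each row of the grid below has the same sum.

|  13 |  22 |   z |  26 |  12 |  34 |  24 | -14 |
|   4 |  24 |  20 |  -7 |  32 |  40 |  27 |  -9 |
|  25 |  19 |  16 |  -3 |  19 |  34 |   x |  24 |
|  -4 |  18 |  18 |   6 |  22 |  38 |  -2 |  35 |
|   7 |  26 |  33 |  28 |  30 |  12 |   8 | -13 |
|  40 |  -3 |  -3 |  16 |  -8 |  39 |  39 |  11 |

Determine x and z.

The complete rows each total 131.
Row 3 is missing 131 − 134 = -3 (since 25 + 19 + 16 − 3 + 19 + 34 + 24 = 134).
Row 1 is missing 131 − 117 = 14 (since 13 + 22 + 26 + 12 + 34 + 24 − 14 = 117).

x = -3, z = 14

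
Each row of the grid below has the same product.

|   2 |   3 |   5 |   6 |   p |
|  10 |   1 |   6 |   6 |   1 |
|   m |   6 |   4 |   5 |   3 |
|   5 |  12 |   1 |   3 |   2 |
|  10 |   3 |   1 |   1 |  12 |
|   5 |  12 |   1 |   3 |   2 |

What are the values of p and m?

p = 2, m = 1

Rows 4 and 5 each multiply to 360, so every row has product 360.
Row 1: 2×3×5×6 = 180, so the missing entry is 360 ÷ 180 = 2.
Row 3: 6×4×5×3 = 360, so the missing entry is 360 ÷ 360 = 1.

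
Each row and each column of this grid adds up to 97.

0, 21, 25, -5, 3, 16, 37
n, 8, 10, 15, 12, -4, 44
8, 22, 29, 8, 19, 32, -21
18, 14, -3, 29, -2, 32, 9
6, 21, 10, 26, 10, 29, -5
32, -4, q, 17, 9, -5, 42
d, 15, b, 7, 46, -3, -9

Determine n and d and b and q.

n = 12, d = 21, b = 20, q = 6

The known cells in row 2 total 85, leaving 97 − 85 = 12 for the blank.
The known cells in row 6 total 91, leaving 97 − 91 = 6 for the blank.
The known cells in column 3 total 77, leaving 97 − 77 = 20 for the blank.
The known cells in row 7 total 76, leaving 97 − 76 = 21 for the blank.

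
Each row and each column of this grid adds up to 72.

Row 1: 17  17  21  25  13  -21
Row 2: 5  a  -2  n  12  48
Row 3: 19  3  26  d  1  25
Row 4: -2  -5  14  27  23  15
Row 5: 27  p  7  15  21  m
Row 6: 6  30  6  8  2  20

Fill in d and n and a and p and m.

Row 3 has 19 + 3 + 26 + 1 + 25 = 74; the blank must be 72 − 74 = -2.
Column 6 has -21 + 48 + 25 + 15 + 20 = 87; the blank must be 72 − 87 = -15.
Row 5 has 27 + 7 + 15 + 21 − 15 = 55; the blank must be 72 − 55 = 17.
Column 2 has 17 + 3 − 5 + 17 + 30 = 62; the blank must be 72 − 62 = 10.
Row 2 has 5 + 10 − 2 + 12 + 48 = 73; the blank must be 72 − 73 = -1.

d = -2, n = -1, a = 10, p = 17, m = -15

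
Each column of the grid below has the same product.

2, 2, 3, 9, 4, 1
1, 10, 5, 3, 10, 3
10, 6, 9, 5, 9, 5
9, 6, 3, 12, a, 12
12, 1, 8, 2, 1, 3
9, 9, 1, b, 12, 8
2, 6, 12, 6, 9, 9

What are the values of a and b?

a = 1, b = 2

Columns 2 and 6 each multiply to 38880, so every column has product 38880.
Column 5: 4×10×9×1×12×9 = 38880, so the missing entry is 38880 ÷ 38880 = 1.
Column 4: 9×3×5×12×2×6 = 19440, so the missing entry is 38880 ÷ 19440 = 2.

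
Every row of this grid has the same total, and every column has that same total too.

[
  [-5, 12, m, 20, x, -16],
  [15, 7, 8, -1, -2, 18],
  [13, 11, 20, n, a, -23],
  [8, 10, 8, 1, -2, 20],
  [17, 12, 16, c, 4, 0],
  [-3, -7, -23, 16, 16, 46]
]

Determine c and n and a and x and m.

c = -4, n = 13, a = 11, x = 18, m = 16

Rows 2 and 4 both sum to 45, so that's the common total.
The known cells in row 5 total 49, leaving 45 − 49 = -4 for the blank.
The known cells in column 4 total 32, leaving 45 − 32 = 13 for the blank.
The known cells in row 3 total 34, leaving 45 − 34 = 11 for the blank.
The known cells in column 5 total 27, leaving 45 − 27 = 18 for the blank.
The known cells in row 1 total 29, leaving 45 − 29 = 16 for the blank.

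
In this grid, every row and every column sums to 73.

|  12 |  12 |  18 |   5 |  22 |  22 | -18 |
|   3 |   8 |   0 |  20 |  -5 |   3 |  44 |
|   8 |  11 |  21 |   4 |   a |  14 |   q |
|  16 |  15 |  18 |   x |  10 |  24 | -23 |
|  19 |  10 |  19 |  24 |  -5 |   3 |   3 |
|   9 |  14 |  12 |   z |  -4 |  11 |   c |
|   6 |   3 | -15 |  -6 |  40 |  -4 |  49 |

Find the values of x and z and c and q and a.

x = 13, z = 13, c = 18, q = 0, a = 15

Column 5 has 22 − 5 + 10 − 5 − 4 + 40 = 58; the blank must be 73 − 58 = 15.
Row 4 has 16 + 15 + 18 + 10 + 24 − 23 = 60; the blank must be 73 − 60 = 13.
Row 3 has 8 + 11 + 21 + 4 + 15 + 14 = 73; the blank must be 73 − 73 = 0.
Column 7 has -18 + 44 + 0 − 23 + 3 + 49 = 55; the blank must be 73 − 55 = 18.
Row 6 has 9 + 14 + 12 − 4 + 11 + 18 = 60; the blank must be 73 − 60 = 13.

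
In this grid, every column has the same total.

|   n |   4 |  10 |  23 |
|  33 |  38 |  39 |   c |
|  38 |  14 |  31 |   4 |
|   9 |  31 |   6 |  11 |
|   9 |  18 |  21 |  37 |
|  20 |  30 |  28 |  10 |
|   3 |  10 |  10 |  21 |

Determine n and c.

Columns 2 and 3 both add up to 145, so every column sums to 145.
Column 1: 33 + 38 + 9 + 9 + 20 + 3 = 112, so the missing entry is 145 − 112 = 33.
Column 4: 23 + 4 + 11 + 37 + 10 + 21 = 106, so the missing entry is 145 − 106 = 39.

n = 33, c = 39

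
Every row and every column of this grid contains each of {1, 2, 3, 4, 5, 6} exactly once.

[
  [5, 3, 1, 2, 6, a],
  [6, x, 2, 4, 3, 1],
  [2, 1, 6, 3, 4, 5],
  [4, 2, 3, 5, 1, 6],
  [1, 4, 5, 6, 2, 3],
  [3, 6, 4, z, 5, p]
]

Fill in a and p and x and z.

At (row 6, col 4): column 4 already has {2, 3, 4, 5, 6}, so the value is 1.
At (row 2, col 2): row 2 already has {1, 2, 3, 4, 6}, so the value is 5.
For row 6, column 6: row 6 already has {1, 3, 4, 5, 6}; that leaves 2.
At (row 1, col 6): row 1 already has {1, 2, 3, 5, 6}, so the value is 4.

a = 4, p = 2, x = 5, z = 1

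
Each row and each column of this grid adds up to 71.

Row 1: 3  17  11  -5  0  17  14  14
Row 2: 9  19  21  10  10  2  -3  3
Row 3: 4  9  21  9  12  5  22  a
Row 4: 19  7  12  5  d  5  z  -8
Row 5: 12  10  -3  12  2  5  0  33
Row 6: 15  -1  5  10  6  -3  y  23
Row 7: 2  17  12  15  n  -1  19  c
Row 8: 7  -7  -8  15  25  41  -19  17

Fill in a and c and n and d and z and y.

Row 3 has 4 + 9 + 21 + 9 + 12 + 5 + 22 = 82; the blank must be 71 − 82 = -11.
Column 8 has 14 + 3 − 11 − 8 + 33 + 23 + 17 = 71; the blank must be 71 − 71 = 0.
Row 7 has 2 + 17 + 12 + 15 − 1 + 19 + 0 = 64; the blank must be 71 − 64 = 7.
Column 5 has 0 + 10 + 12 + 2 + 6 + 7 + 25 = 62; the blank must be 71 − 62 = 9.
Row 6 has 15 − 1 + 5 + 10 + 6 − 3 + 23 = 55; the blank must be 71 − 55 = 16.
Row 4 has 19 + 7 + 12 + 5 + 9 + 5 − 8 = 49; the blank must be 71 − 49 = 22.

a = -11, c = 0, n = 7, d = 9, z = 22, y = 16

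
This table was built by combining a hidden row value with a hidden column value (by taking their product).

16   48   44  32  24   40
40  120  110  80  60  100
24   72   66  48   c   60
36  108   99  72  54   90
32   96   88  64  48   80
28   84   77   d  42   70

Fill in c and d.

Each row is a constant multiple of every other row — this is a multiplication table with the headers hidden.
Row 3 is 66/44 = 3/2 times row 1, so its entry in column 5 is 24 × 3/2 = 36.
Row 6 is 77/44 = 7/4 times row 1, so its entry in column 4 is 32 × 7/4 = 56.

c = 36, d = 56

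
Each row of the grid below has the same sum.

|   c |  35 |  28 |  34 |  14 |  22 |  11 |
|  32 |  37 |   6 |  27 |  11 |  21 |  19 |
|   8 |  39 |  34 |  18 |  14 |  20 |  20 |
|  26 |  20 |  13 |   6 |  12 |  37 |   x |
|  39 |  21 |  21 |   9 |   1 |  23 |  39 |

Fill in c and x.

c = 9, x = 39

The complete rows each total 153.
Row 1 is missing 153 − 144 = 9 (since 35 + 28 + 34 + 14 + 22 + 11 = 144).
Row 4 is missing 153 − 114 = 39 (since 26 + 20 + 13 + 6 + 12 + 37 = 114).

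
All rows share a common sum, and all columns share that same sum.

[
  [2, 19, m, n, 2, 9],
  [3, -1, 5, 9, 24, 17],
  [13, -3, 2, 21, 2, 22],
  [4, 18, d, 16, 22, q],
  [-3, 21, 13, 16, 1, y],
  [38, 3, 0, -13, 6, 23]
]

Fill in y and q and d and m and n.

y = 9, q = -23, d = 20, m = 17, n = 8

Rows 2 and 3 both sum to 57, so that's the common total.
The known cells in column 4 total 49, leaving 57 − 49 = 8 for the blank.
The known cells in row 5 total 48, leaving 57 − 48 = 9 for the blank.
The known cells in row 1 total 40, leaving 57 − 40 = 17 for the blank.
The known cells in column 3 total 37, leaving 57 − 37 = 20 for the blank.
The known cells in row 4 total 80, leaving 57 − 80 = -23 for the blank.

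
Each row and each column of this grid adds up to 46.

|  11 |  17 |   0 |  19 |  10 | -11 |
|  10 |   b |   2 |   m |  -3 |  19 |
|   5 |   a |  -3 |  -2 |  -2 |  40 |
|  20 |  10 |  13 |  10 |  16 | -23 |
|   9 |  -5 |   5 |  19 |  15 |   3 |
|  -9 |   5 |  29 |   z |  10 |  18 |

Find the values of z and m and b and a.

The known cells in row 6 total 53, leaving 46 − 53 = -7 for the blank.
The known cells in column 4 total 39, leaving 46 − 39 = 7 for the blank.
The known cells in row 2 total 35, leaving 46 − 35 = 11 for the blank.
The known cells in row 3 total 38, leaving 46 − 38 = 8 for the blank.

z = -7, m = 7, b = 11, a = 8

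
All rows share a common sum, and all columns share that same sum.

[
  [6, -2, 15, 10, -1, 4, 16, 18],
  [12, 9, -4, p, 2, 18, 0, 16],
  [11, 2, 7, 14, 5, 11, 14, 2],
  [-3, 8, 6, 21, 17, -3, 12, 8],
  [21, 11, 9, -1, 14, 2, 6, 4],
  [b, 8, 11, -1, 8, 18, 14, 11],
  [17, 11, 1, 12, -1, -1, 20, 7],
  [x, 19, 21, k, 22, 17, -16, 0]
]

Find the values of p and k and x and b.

Rows 1 and 3 both sum to 66, so that's the common total.
Row 6 has 8 + 11 − 1 + 8 + 18 + 14 + 11 = 69; the blank must be 66 − 69 = -3.
Column 1 has 6 + 12 + 11 − 3 + 21 − 3 + 17 = 61; the blank must be 66 − 61 = 5.
Row 2 has 12 + 9 − 4 + 2 + 18 + 0 + 16 = 53; the blank must be 66 − 53 = 13.
Row 8 has 5 + 19 + 21 + 22 + 17 − 16 + 0 = 68; the blank must be 66 − 68 = -2.

p = 13, k = -2, x = 5, b = -3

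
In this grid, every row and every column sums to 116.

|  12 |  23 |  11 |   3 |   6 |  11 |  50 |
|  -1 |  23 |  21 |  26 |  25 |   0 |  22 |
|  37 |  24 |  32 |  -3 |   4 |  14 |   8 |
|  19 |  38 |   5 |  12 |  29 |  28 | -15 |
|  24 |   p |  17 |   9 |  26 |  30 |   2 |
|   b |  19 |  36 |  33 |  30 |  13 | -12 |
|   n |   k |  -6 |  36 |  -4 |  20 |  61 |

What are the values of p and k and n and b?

Row 6: 19 + 36 + 33 + 30 + 13 − 12 = 119, so its missing entry is 116 − 119 = -3.
Row 5: 24 + 17 + 9 + 26 + 30 + 2 = 108, so its missing entry is 116 − 108 = 8.
Column 2: 23 + 23 + 24 + 38 + 8 + 19 = 135, so its missing entry is 116 − 135 = -19.
Row 7: -19 − 6 + 36 − 4 + 20 + 61 = 88, so its missing entry is 116 − 88 = 28.

p = 8, k = -19, n = 28, b = -3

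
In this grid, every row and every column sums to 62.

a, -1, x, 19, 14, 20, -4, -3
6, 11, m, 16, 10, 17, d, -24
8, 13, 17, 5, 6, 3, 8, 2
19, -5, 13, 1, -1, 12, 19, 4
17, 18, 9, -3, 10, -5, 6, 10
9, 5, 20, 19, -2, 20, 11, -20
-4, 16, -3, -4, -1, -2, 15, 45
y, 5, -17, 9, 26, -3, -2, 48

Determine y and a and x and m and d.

Row 8: 5 − 17 + 9 + 26 − 3 − 2 + 48 = 66, so its missing entry is 62 − 66 = -4.
Column 1: 6 + 8 + 19 + 17 + 9 − 4 − 4 = 51, so its missing entry is 62 − 51 = 11.
Row 1: 11 − 1 + 19 + 14 + 20 − 4 − 3 = 56, so its missing entry is 62 − 56 = 6.
Column 3: 6 + 17 + 13 + 9 + 20 − 3 − 17 = 45, so its missing entry is 62 − 45 = 17.
Row 2: 6 + 11 + 17 + 16 + 10 + 17 − 24 = 53, so its missing entry is 62 − 53 = 9.

y = -4, a = 11, x = 6, m = 17, d = 9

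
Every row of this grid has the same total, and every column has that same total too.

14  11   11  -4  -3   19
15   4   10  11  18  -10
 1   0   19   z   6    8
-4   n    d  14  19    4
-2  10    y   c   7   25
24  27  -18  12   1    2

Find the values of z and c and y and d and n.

Rows 1 and 2 both sum to 48, so that's the common total.
The known cells in column 2 total 52, leaving 48 − 52 = -4 for the blank.
The known cells in row 3 total 34, leaving 48 − 34 = 14 for the blank.
The known cells in column 4 total 47, leaving 48 − 47 = 1 for the blank.
The known cells in row 5 total 41, leaving 48 − 41 = 7 for the blank.
The known cells in row 4 total 29, leaving 48 − 29 = 19 for the blank.

z = 14, c = 1, y = 7, d = 19, n = -4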